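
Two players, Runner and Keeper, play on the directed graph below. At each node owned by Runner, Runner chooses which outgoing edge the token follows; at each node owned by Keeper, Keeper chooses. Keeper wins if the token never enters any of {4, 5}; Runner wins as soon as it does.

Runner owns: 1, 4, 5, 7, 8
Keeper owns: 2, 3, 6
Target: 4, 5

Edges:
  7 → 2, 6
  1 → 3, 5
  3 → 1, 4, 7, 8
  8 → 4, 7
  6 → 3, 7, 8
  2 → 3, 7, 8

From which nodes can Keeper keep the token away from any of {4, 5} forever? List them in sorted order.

A0 = {4, 5}
A1: add {1, 8} — 1 (Runner) has 1→5; 8 (Runner) has 8→4.
A2 = A1; e.g. 2 (Keeper) can still go to 3. Fixed point.
Runner's attractor = {1, 4, 5, 8}; Keeper avoids the target exactly from the complement.

2, 3, 6, 7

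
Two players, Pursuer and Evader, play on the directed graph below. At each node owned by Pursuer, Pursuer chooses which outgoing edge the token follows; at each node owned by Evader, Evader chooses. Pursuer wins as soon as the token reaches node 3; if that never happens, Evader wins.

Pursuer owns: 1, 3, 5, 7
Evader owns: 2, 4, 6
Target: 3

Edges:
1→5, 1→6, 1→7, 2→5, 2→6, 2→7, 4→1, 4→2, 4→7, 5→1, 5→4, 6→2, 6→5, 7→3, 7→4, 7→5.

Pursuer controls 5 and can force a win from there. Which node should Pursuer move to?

A0 = {3}
A1: add {7} — 7 (Pursuer) has 7→3.
A2: add {1} — 1 (Pursuer) has 1→7.
A3: add {5} — 5 (Pursuer) has 5→1.
A4 = A3; e.g. 2 (Evader) can still go to 6. Fixed point.
From 5, successor 1 is in the attractor (rank 2); the other successor 4 is not.

1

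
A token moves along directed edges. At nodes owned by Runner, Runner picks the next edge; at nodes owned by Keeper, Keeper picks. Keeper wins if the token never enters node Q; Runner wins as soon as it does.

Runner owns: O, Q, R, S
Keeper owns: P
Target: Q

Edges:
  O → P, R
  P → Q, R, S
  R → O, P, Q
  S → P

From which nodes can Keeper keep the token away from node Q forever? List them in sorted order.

A0 = {Q}
A1: add {R} — R (Runner) has R→Q.
A2: add {O} — O (Runner) has O→R.
A3 = A2; e.g. P (Keeper) can still go to S. Fixed point.
Runner's attractor = {O, Q, R}; Keeper avoids the target exactly from the complement.

P, S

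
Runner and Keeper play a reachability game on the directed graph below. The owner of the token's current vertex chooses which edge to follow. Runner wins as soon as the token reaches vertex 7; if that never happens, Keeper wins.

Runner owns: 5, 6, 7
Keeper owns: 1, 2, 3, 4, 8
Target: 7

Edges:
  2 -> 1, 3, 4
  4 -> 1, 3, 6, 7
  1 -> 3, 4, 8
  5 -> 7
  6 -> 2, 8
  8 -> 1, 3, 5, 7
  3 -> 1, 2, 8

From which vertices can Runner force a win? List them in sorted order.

5, 7

A0 = {7}
A1: add {5} — 5 (Runner) has 5→7.
A2 = A1; e.g. 1 (Keeper) can still go to 3. Fixed point.
Runner's winning region = {5, 7}.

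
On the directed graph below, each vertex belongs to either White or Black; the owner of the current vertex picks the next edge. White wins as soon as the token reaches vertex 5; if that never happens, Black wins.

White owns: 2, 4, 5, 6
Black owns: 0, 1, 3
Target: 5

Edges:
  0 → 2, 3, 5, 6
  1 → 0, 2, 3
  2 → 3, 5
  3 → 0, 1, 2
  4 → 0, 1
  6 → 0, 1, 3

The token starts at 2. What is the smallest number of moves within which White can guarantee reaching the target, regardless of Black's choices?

1

A0 = {5}
A1: add {2} — 2 (White) has 2→5.
A2 = A1; e.g. 0 (Black) can still go to 3. Fixed point.
2 enters the attractor at level 1, so White can force the target in 1 move from there.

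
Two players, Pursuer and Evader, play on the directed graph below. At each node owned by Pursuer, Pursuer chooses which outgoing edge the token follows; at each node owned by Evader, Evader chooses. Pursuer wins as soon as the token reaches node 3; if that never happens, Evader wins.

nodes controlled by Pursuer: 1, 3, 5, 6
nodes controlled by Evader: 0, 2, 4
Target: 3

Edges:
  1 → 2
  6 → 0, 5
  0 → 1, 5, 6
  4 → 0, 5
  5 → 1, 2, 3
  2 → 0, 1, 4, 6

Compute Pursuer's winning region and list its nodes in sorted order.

3, 5, 6

A0 = {3}
A1: add {5} — 5 (Pursuer) has 5→3.
A2: add {6} — 6 (Pursuer) has 6→5.
A3 = A2; e.g. 0 (Evader) can still go to 1. Fixed point.
Pursuer's winning region = {3, 5, 6}.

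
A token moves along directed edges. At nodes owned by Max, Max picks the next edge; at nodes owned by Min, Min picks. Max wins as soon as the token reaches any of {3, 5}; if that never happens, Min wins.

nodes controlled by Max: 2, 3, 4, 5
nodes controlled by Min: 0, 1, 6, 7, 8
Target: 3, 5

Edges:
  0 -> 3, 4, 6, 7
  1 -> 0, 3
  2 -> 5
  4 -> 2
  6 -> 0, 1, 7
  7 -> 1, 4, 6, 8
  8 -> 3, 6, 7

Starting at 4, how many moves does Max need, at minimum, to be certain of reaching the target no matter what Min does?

A0 = {3, 5}
A1: add {2} — 2 (Max) has 2→5.
A2: add {4} — 4 (Max) has 4→2.
A3 = A2; e.g. 0 (Min) can still go to 6. Fixed point.
4 enters the attractor at level 2, so Max can force the target in 2 moves from there.

2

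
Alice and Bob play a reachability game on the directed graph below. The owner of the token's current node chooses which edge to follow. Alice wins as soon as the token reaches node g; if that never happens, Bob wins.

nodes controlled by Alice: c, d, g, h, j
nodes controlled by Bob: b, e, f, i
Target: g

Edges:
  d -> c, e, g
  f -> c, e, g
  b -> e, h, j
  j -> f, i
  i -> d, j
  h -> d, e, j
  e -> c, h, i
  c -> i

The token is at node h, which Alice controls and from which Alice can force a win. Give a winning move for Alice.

A0 = {g}
A1: add {d} — d (Alice) has d→g.
A2: add {h} — h (Alice) has h→d.
A3 = A2; e.g. b (Bob) can still go to e. Fixed point.
From h, successor d is in the attractor (rank 1); the other successors e, j are not.

d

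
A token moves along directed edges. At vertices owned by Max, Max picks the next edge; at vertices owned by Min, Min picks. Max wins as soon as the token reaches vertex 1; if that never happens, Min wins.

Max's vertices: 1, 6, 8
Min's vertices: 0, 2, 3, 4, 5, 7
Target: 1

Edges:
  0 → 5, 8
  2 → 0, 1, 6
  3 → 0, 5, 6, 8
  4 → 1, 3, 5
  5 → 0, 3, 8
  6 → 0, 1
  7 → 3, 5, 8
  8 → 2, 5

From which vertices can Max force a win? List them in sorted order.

A0 = {1}
A1: add {6} — 6 (Max) has 6→1.
A2 = A1; e.g. 0 (Min) can still go to 5. Fixed point.
Max's winning region = {1, 6}.

1, 6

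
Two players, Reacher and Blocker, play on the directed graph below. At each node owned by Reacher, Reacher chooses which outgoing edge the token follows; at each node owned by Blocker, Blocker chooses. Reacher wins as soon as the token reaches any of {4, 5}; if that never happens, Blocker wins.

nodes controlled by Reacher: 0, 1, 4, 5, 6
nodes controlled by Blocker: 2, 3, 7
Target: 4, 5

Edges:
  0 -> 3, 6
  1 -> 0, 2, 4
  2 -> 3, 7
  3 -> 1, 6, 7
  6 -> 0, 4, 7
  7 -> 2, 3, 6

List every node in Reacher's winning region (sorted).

A0 = {4, 5}
A1: add {1, 6} — 1 (Reacher) has 1→4; 6 (Reacher) has 6→4.
A2: add {0} — 0 (Reacher) has 0→6.
A3 = A2; e.g. 2 (Blocker) can still go to 3. Fixed point.
Reacher's winning region = {0, 1, 4, 5, 6}.

0, 1, 4, 5, 6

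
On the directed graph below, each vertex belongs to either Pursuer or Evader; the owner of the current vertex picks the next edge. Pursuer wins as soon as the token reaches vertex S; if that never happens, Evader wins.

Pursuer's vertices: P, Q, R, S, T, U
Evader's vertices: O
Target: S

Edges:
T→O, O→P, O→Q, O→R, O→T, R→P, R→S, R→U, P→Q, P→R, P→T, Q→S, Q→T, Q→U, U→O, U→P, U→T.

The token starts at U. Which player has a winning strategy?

Pursuer

A0 = {S}
A1: add {Q, R} — Q (Pursuer) has Q→S; R (Pursuer) has R→S.
A2: add {P} — P (Pursuer) has P→Q.
A3: add {U} — U (Pursuer) has U→P.
A4 = A3; e.g. O (Evader) can still go to T. Fixed point.
U ∈ A3, so Pursuer can force the target.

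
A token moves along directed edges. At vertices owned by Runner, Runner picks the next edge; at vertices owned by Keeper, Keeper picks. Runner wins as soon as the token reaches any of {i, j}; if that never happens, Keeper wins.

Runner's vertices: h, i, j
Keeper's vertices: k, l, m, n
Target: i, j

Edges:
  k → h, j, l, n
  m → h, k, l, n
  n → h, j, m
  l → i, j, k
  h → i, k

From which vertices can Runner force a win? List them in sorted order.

h, i, j

A0 = {i, j}
A1: add {h} — h (Runner) has h→i.
A2 = A1; e.g. k (Keeper) can still go to l. Fixed point.
Runner's winning region = {h, i, j}.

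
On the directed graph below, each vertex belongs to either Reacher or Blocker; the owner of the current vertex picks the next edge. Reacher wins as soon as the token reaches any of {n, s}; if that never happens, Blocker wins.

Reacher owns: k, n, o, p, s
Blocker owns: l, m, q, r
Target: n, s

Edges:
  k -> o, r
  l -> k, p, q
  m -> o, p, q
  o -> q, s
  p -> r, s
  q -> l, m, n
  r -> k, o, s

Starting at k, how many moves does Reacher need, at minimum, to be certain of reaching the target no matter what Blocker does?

A0 = {n, s}
A1: add {o, p} — o (Reacher) has o→s; p (Reacher) has p→s.
A2: add {k} — k (Reacher) has k→o.
k enters the attractor at level 2, so Reacher can force the target in 2 moves from there.

2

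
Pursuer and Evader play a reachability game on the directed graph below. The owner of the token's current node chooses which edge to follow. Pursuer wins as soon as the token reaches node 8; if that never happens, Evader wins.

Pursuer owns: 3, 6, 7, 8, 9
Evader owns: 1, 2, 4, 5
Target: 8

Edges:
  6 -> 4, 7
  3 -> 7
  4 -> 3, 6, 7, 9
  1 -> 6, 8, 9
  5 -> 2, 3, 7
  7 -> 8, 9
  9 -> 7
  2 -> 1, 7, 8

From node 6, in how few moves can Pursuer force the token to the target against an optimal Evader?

2

A0 = {8}
A1: add {7} — 7 (Pursuer) has 7→8.
A2: add {3, 6, 9} — 3 (Pursuer) has 3→7; 6 (Pursuer) has 6→7; 9 (Pursuer) has 9→7.
6 enters the attractor at level 2, so Pursuer can force the target in 2 moves from there.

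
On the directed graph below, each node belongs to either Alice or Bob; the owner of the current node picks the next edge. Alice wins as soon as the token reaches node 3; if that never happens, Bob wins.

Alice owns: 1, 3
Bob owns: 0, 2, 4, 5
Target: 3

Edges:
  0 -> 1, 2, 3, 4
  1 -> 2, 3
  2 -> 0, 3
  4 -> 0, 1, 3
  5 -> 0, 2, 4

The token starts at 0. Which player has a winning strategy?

A0 = {3}
A1: add {1} — 1 (Alice) has 1→3.
A2 = A1; e.g. 0 (Bob) can still go to 2. Fixed point.
0 never enters the attractor, so Bob can avoid the target forever.

Bob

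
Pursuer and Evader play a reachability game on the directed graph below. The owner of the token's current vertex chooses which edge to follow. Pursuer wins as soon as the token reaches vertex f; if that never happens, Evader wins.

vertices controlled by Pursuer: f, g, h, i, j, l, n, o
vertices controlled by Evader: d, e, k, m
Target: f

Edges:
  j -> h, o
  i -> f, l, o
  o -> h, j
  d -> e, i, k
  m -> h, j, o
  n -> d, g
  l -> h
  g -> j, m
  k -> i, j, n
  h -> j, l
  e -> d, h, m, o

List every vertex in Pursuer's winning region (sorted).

A0 = {f}
A1: add {i} — i (Pursuer) has i→f.
A2 = A1; e.g. d (Evader) can still go to e. Fixed point.
Pursuer's winning region = {f, i}.

f, i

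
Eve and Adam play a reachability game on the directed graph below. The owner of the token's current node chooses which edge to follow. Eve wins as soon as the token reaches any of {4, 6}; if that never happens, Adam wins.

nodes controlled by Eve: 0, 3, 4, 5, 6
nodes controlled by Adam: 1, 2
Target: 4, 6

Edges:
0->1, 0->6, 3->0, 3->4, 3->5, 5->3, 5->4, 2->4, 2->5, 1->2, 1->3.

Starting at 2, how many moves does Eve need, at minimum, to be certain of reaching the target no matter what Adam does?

A0 = {4, 6}
A1: add {0, 3, 5} — 0 (Eve) has 0→6; 3 (Eve) has 3→4; 5 (Eve) has 5→4.
A2: add {2} — 2 (Adam): all of {4, 5} already in.
2 enters the attractor at level 2, so Eve can force the target in 2 moves from there.

2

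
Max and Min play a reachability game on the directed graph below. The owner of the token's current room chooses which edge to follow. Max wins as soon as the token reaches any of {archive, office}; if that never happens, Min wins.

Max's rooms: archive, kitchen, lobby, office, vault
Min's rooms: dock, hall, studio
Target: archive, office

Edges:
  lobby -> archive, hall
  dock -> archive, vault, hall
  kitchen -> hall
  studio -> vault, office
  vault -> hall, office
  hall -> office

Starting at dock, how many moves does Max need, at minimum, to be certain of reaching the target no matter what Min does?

A0 = {archive, office}
A1: add {hall, lobby, vault} — lobby (Max) has lobby→archive; vault (Max) has vault→office; hall (Min): all of {office} already in.
A2: add {dock, kitchen, studio} — dock (Min): all of {archive, vault, hall} already in; kitchen (Max) has kitchen→hall; studio (Min): all of {vault, office} already in.
A2 = all vertices. Fixed point.
dock enters the attractor at level 2, so Max can force the target in 2 moves from there.

2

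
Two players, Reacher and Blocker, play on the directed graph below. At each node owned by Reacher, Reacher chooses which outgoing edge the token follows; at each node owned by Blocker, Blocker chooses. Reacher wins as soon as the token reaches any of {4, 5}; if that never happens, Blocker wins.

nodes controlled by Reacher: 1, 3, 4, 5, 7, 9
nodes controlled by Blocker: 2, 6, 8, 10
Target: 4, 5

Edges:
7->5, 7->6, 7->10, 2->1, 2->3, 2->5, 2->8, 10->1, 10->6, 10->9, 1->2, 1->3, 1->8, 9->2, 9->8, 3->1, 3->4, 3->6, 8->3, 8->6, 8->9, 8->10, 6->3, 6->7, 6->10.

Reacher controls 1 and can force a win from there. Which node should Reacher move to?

A0 = {4, 5}
A1: add {3, 7} — 3 (Reacher) has 3→4; 7 (Reacher) has 7→5.
A2: add {1} — 1 (Reacher) has 1→3.
A3 = A2; e.g. 2 (Blocker) can still go to 8. Fixed point.
From 1, successor 3 is in the attractor (rank 1); the other successors 2, 8 are not.

3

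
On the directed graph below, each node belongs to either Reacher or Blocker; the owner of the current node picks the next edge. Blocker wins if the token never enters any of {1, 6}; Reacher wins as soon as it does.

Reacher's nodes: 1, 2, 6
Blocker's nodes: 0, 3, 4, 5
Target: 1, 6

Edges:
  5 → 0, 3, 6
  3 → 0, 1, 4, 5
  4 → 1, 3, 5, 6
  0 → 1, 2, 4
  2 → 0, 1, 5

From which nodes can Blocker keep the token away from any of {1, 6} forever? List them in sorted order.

0, 3, 4, 5

A0 = {1, 6}
A1: add {2} — 2 (Reacher) has 2→1.
A2 = A1; e.g. 0 (Blocker) can still go to 4. Fixed point.
Reacher's attractor = {1, 2, 6}; Blocker avoids the target exactly from the complement.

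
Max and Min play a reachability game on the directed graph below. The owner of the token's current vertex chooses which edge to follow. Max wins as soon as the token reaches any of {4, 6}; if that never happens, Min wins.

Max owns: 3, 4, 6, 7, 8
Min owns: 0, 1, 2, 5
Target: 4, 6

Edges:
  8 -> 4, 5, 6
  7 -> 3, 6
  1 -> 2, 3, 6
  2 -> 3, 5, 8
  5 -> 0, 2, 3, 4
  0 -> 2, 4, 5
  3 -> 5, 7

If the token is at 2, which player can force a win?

A0 = {4, 6}
A1: add {7, 8} — 7 (Max) has 7→6; 8 (Max) has 8→4.
A2: add {3} — 3 (Max) has 3→7.
A3 = A2; e.g. 0 (Min) can still go to 2. Fixed point.
2 never enters the attractor, so Min can avoid the target forever.

Min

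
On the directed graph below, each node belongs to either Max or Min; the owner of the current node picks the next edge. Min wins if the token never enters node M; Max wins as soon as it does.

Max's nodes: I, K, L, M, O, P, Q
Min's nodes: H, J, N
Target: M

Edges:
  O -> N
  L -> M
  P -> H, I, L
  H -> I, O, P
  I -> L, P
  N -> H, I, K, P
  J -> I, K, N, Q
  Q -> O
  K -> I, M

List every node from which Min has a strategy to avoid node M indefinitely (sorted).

A0 = {M}
A1: add {K, L} — K (Max) has K→M; L (Max) has L→M.
A2: add {I, P} — I (Max) has I→L; P (Max) has P→L.
A3 = A2; e.g. H (Min) can still go to O. Fixed point.
Max's attractor = {I, K, L, M, P}; Min avoids the target exactly from the complement.

H, J, N, O, Q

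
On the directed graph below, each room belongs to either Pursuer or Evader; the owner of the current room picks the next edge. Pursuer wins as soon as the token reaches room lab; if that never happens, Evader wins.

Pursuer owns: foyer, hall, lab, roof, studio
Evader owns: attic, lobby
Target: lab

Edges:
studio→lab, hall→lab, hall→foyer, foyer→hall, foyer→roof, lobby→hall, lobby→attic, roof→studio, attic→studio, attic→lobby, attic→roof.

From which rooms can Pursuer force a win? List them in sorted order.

A0 = {lab}
A1: add {hall, studio} — studio (Pursuer) has studio→lab; hall (Pursuer) has hall→lab.
A2: add {foyer, roof} — foyer (Pursuer) has foyer→hall; roof (Pursuer) has roof→studio.
A3 = A2; e.g. lobby (Evader) can still go to attic. Fixed point.
Pursuer's winning region = {foyer, hall, lab, roof, studio}.

foyer, hall, lab, roof, studio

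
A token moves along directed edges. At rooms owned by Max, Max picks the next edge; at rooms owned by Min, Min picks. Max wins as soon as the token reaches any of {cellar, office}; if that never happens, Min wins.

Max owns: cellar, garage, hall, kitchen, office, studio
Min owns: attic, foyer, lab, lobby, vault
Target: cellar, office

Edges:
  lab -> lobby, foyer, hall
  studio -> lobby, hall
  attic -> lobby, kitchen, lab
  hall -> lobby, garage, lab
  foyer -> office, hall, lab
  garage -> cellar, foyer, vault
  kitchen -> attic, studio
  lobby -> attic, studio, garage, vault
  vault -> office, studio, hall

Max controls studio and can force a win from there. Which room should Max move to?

hall

A0 = {cellar, office}
A1: add {garage} — garage (Max) has garage→cellar.
A2: add {hall} — hall (Max) has hall→garage.
A3: add {studio} — studio (Max) has studio→hall.
A4: add {kitchen, vault} — kitchen (Max) has kitchen→studio; vault (Min): all of {office, studio, hall} already in.
A5 = A4; e.g. lobby (Min) can still go to attic. Fixed point.
From studio, successor hall is in the attractor (rank 2); the other successor lobby is not.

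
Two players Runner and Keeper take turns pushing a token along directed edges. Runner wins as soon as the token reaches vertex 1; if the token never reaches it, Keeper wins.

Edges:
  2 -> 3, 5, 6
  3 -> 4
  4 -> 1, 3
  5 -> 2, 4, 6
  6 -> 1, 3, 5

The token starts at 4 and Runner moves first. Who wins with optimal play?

Track states (vertex, player-to-move).
A0 = {(1,Runner), (1,Keeper)}
A1: add {(4,Runner), (6,Runner)}.
(4,Runner) ∈ A1 ⇒ Runner forces the target.

Runner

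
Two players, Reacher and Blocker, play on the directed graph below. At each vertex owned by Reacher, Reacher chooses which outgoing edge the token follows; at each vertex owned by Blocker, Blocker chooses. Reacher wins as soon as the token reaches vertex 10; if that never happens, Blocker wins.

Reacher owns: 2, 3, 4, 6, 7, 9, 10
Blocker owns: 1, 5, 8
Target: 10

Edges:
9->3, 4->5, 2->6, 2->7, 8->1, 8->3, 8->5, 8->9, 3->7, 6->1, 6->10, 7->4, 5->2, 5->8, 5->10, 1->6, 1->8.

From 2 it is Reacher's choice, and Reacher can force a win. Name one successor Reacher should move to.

A0 = {10}
A1: add {6} — 6 (Reacher) has 6→10.
A2: add {2} — 2 (Reacher) has 2→6.
A3 = A2; e.g. 1 (Blocker) can still go to 8. Fixed point.
From 2, successor 6 is in the attractor (rank 1); the other successor 7 is not.

6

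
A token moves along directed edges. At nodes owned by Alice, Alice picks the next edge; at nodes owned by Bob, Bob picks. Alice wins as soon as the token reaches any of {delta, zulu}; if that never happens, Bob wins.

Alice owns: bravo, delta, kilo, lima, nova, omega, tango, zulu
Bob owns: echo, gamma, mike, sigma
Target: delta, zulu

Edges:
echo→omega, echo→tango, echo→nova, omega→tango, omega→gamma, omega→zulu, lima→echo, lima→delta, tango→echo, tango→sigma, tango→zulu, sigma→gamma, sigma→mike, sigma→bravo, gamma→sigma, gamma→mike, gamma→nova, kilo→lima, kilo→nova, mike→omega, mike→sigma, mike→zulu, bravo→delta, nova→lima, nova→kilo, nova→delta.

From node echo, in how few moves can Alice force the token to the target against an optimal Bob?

A0 = {delta, zulu}
A1: add {bravo, lima, nova, omega, tango} — omega (Alice) has omega→zulu; lima (Alice) has lima→delta; tango (Alice) has tango→zulu; bravo (Alice) has bravo→delta; nova (Alice) has nova→delta.
A2: add {echo, kilo} — echo (Bob): all of {omega, tango, nova} already in; kilo (Alice) has kilo→lima.
A3 = A2; e.g. sigma (Bob) can still go to gamma. Fixed point.
echo enters the attractor at level 2, so Alice can force the target in 2 moves from there.

2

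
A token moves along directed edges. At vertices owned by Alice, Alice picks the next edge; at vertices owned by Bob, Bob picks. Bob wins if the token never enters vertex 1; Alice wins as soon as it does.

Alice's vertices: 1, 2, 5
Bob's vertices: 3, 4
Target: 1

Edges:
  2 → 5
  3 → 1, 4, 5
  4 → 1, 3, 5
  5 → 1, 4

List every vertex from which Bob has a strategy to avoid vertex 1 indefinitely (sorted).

A0 = {1}
A1: add {5} — 5 (Alice) has 5→1.
A2: add {2} — 2 (Alice) has 2→5.
A3 = A2; e.g. 3 (Bob) can still go to 4. Fixed point.
Alice's attractor = {1, 2, 5}; Bob avoids the target exactly from the complement.

3, 4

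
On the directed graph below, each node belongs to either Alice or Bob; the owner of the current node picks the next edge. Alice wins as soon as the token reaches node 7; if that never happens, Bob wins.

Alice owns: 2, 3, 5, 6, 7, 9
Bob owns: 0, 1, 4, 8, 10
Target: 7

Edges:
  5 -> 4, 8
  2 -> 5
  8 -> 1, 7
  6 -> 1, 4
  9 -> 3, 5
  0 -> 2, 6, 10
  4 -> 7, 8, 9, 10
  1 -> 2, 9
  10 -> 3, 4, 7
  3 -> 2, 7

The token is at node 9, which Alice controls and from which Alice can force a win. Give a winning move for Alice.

A0 = {7}
A1: add {3} — 3 (Alice) has 3→7.
A2: add {9} — 9 (Alice) has 9→3.
A3 = A2; e.g. 0 (Bob) can still go to 2. Fixed point.
From 9, successor 3 is in the attractor (rank 1); the other successor 5 is not.

3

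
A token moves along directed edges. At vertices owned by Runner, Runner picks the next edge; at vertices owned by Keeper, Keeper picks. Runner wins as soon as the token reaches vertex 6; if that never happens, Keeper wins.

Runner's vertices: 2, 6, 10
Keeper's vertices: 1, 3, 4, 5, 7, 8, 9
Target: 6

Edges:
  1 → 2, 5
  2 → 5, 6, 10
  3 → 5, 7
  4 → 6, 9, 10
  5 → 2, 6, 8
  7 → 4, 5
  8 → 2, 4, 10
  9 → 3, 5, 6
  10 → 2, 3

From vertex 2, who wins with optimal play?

Runner

A0 = {6}
A1: add {2} — 2 (Runner) has 2→6.
2 ∈ A1, so Runner can force the target.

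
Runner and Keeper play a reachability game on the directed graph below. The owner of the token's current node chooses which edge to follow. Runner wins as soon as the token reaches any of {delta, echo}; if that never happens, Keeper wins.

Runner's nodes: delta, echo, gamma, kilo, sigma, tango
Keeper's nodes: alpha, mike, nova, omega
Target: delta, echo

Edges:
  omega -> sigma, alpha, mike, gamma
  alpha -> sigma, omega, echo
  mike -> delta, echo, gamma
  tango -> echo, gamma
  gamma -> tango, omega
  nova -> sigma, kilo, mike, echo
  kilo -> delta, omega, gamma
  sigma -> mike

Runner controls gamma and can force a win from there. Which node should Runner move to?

tango

A0 = {delta, echo}
A1: add {kilo, tango} — kilo (Runner) has kilo→delta; tango (Runner) has tango→echo.
A2: add {gamma} — gamma (Runner) has gamma→tango.
A3: add {mike} — mike (Keeper): all of {delta, echo, gamma} already in.
A4: add {sigma} — sigma (Runner) has sigma→mike.
A5: add {nova} — nova (Keeper): all of {sigma, kilo, mike, echo} already in.
A6 = A5; e.g. alpha (Keeper) can still go to omega. Fixed point.
From gamma, successor tango is in the attractor (rank 1); the other successor omega is not.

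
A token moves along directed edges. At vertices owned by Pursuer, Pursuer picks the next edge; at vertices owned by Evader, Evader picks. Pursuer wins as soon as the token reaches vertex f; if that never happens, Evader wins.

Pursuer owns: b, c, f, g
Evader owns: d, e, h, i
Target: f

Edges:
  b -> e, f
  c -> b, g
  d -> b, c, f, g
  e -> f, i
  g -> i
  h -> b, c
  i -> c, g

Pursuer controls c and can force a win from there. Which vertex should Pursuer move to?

b

A0 = {f}
A1: add {b} — b (Pursuer) has b→f.
A2: add {c} — c (Pursuer) has c→b.
A3: add {h} — h (Evader): all of {b, c} already in.
A4 = A3; e.g. d (Evader) can still go to g. Fixed point.
From c, successor b is in the attractor (rank 1); the other successor g is not.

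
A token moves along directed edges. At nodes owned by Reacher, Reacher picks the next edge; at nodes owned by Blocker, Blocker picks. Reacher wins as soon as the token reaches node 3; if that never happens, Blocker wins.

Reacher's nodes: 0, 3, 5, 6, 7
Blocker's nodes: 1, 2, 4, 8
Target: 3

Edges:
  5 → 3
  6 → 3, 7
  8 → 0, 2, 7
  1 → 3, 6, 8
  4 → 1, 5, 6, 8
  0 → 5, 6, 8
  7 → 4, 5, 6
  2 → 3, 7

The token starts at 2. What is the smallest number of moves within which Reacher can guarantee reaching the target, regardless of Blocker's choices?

3

A0 = {3}
A1: add {5, 6} — 5 (Reacher) has 5→3; 6 (Reacher) has 6→3.
A2: add {0, 7} — 0 (Reacher) has 0→5; 7 (Reacher) has 7→5.
A3: add {2} — 2 (Blocker): all of {3, 7} already in.
2 enters the attractor at level 3, so Reacher can force the target in 3 moves from there.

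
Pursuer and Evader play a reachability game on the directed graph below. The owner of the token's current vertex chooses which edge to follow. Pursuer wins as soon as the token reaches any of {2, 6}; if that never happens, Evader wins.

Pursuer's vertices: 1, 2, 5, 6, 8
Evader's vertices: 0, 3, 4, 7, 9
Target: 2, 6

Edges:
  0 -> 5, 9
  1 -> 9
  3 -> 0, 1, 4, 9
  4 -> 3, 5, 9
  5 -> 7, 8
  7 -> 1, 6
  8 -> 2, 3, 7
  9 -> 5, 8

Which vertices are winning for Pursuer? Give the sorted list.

A0 = {2, 6}
A1: add {8} — 8 (Pursuer) has 8→2.
A2: add {5} — 5 (Pursuer) has 5→8.
A3: add {9} — 9 (Evader): all of {5, 8} already in.
A4: add {0, 1} — 0 (Evader): all of {5, 9} already in; 1 (Pursuer) has 1→9.
A5: add {7} — 7 (Evader): all of {1, 6} already in.
A6 = A5; e.g. 3 (Evader) can still go to 4. Fixed point.
Pursuer's winning region = {0, 1, 2, 5, 6, 7, 8, 9}.

0, 1, 2, 5, 6, 7, 8, 9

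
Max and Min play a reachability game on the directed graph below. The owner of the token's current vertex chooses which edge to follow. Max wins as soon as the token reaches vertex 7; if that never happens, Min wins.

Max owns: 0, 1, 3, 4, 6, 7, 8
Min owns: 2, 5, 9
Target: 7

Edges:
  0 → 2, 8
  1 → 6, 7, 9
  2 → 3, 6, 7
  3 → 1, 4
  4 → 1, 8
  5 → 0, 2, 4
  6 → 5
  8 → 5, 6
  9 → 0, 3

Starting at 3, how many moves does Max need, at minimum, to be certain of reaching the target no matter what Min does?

2

A0 = {7}
A1: add {1} — 1 (Max) has 1→7.
A2: add {3, 4} — 3 (Max) has 3→1; 4 (Max) has 4→1.
A3 = A2; e.g. 0 (Max) has no edge into A2. Fixed point.
3 enters the attractor at level 2, so Max can force the target in 2 moves from there.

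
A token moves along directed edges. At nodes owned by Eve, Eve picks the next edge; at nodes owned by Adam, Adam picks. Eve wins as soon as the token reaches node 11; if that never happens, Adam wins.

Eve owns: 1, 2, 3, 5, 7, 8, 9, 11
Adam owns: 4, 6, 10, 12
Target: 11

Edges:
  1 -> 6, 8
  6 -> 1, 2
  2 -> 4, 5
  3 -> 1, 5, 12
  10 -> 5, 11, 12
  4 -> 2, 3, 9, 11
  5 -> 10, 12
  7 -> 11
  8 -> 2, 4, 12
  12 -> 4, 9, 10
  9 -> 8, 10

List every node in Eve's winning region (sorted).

7, 11

A0 = {11}
A1: add {7} — 7 (Eve) has 7→11.
A2 = A1; e.g. 1 (Eve) has no edge into A1. Fixed point.
Eve's winning region = {7, 11}.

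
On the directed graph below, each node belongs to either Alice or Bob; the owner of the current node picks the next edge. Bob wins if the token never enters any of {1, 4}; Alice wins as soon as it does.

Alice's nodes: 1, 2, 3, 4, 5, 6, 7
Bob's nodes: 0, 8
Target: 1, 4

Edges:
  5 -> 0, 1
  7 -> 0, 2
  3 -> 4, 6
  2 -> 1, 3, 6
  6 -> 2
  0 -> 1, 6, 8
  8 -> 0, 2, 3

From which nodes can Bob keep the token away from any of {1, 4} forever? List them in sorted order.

0, 8

A0 = {1, 4}
A1: add {2, 3, 5} — 2 (Alice) has 2→1; 3 (Alice) has 3→4; 5 (Alice) has 5→1.
A2: add {6, 7} — 6 (Alice) has 6→2; 7 (Alice) has 7→2.
A3 = A2; e.g. 0 (Bob) can still go to 8. Fixed point.
Alice's attractor = {1, 2, 3, 4, 5, 6, 7}; Bob avoids the target exactly from the complement.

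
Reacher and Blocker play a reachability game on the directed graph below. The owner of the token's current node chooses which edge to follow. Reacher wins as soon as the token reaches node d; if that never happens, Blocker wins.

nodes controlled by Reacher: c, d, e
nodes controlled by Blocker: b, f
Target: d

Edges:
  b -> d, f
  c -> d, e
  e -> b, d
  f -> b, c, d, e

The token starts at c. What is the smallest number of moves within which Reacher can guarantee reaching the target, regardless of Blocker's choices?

A0 = {d}
A1: add {c, e} — c (Reacher) has c→d; e (Reacher) has e→d.
A2 = A1; e.g. b (Blocker) can still go to f. Fixed point.
c enters the attractor at level 1, so Reacher can force the target in 1 move from there.

1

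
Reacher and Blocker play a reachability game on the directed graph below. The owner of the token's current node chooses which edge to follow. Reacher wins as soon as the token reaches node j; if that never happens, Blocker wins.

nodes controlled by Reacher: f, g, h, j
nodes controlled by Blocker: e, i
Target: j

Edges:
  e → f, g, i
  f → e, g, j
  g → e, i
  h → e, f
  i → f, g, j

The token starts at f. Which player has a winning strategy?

Reacher

A0 = {j}
A1: add {f} — f (Reacher) has f→j.
f ∈ A1, so Reacher can force the target.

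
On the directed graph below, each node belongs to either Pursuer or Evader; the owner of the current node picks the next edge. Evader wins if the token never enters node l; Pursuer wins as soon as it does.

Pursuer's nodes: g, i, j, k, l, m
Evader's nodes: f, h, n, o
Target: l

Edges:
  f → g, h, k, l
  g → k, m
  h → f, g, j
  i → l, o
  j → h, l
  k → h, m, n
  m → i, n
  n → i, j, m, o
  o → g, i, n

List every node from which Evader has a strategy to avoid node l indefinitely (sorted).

A0 = {l}
A1: add {i, j} — i (Pursuer) has i→l; j (Pursuer) has j→l.
A2: add {m} — m (Pursuer) has m→i.
A3: add {g, k} — g (Pursuer) has g→m; k (Pursuer) has k→m.
A4 = A3; e.g. f (Evader) can still go to h. Fixed point.
Pursuer's attractor = {g, i, j, k, l, m}; Evader avoids the target exactly from the complement.

f, h, n, o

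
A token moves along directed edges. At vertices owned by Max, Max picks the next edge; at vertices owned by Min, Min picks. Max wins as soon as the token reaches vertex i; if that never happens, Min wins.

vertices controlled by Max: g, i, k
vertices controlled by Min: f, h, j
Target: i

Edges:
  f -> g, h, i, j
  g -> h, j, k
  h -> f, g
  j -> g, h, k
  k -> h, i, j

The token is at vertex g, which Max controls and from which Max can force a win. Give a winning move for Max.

A0 = {i}
A1: add {k} — k (Max) has k→i.
A2: add {g} — g (Max) has g→k.
A3 = A2; e.g. f (Min) can still go to h. Fixed point.
From g, successor k is in the attractor (rank 1); the other successors h, j are not.

k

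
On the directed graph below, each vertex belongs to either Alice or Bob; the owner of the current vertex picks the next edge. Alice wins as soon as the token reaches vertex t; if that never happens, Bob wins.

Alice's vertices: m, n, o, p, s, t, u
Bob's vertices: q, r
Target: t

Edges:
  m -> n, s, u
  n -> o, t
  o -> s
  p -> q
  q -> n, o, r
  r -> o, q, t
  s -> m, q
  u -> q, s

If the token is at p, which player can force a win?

Bob

A0 = {t}
A1: add {n} — n (Alice) has n→t.
A2: add {m} — m (Alice) has m→n.
A3: add {s} — s (Alice) has s→m.
A4: add {o, u} — o (Alice) has o→s; u (Alice) has u→s.
A5 = A4; e.g. p (Alice) has no edge into A4. Fixed point.
p never enters the attractor, so Bob can avoid the target forever.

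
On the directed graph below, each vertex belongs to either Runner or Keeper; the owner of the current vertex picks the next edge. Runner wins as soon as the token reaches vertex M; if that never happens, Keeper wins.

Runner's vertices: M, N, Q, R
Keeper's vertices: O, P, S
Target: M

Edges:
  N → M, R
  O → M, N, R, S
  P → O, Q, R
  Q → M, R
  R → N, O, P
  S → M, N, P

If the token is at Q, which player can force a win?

A0 = {M}
A1: add {N, Q} — N (Runner) has N→M; Q (Runner) has Q→M.
Q ∈ A1, so Runner can force the target.

Runner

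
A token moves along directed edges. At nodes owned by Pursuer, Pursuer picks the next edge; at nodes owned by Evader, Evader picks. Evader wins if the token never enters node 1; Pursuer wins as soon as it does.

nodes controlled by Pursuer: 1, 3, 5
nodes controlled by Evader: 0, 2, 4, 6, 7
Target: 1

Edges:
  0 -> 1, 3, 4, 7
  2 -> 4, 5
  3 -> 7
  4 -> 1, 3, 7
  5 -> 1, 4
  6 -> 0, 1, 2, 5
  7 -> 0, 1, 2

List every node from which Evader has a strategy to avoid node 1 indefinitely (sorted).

A0 = {1}
A1: add {5} — 5 (Pursuer) has 5→1.
A2 = A1; e.g. 0 (Evader) can still go to 3. Fixed point.
Pursuer's attractor = {1, 5}; Evader avoids the target exactly from the complement.

0, 2, 3, 4, 6, 7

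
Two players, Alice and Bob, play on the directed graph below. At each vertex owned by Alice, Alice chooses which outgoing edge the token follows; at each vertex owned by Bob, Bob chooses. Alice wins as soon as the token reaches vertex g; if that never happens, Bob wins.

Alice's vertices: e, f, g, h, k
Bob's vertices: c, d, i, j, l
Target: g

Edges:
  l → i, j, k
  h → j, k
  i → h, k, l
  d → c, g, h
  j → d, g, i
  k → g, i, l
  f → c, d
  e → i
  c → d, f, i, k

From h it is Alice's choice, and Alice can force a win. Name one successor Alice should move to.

k

A0 = {g}
A1: add {k} — k (Alice) has k→g.
A2: add {h} — h (Alice) has h→k.
A3 = A2; e.g. c (Bob) can still go to d. Fixed point.
From h, successor k is in the attractor (rank 1); the other successor j is not.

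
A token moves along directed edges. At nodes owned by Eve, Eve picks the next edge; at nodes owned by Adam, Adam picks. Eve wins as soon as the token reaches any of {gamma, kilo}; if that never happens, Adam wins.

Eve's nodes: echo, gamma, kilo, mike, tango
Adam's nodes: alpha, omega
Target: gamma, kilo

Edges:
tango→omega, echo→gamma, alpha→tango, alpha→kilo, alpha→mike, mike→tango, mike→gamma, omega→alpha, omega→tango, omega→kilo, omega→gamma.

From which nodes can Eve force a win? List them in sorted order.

A0 = {gamma, kilo}
A1: add {echo, mike} — echo (Eve) has echo→gamma; mike (Eve) has mike→gamma.
A2 = A1; e.g. omega (Adam) can still go to alpha. Fixed point.
Eve's winning region = {echo, gamma, kilo, mike}.

echo, gamma, kilo, mike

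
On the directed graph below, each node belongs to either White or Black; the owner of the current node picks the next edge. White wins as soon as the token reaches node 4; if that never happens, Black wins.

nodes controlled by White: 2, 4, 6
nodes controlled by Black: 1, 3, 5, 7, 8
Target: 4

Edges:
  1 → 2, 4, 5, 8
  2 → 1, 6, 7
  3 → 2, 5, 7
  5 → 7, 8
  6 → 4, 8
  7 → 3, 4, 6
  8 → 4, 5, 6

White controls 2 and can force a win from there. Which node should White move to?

A0 = {4}
A1: add {6} — 6 (White) has 6→4.
A2: add {2} — 2 (White) has 2→6.
A3 = A2; e.g. 1 (Black) can still go to 5. Fixed point.
From 2, successor 6 is in the attractor (rank 1); the other successors 1, 7 are not.

6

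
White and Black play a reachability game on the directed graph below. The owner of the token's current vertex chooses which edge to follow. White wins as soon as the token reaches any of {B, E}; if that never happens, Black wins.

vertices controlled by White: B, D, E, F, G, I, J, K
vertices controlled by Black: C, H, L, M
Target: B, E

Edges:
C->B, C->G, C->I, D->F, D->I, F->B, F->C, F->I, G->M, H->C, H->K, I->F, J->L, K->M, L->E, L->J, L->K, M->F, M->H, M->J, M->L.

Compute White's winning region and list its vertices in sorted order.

B, D, E, F, I

A0 = {B, E}
A1: add {F} — F (White) has F→B.
A2: add {D, I} — D (White) has D→F; I (White) has I→F.
A3 = A2; e.g. C (Black) can still go to G. Fixed point.
White's winning region = {B, D, E, F, I}.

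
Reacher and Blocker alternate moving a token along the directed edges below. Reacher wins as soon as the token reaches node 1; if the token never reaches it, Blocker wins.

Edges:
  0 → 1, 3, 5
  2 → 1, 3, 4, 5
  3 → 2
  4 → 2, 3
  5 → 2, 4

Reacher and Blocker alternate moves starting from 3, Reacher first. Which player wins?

Track states (vertex, player-to-move).
A0 = {(1,Reacher), (1,Blocker)}
A1: add {(0,Reacher), (2,Reacher)}.
A2: add {(3,Blocker)}.
A3: add {(4,Reacher)}.
A4: add {(5,Blocker)}.
A5 = A4; e.g. (0,Blocker) stays out. (3,Reacher) never enters ⇒ Blocker avoids the target.

Blocker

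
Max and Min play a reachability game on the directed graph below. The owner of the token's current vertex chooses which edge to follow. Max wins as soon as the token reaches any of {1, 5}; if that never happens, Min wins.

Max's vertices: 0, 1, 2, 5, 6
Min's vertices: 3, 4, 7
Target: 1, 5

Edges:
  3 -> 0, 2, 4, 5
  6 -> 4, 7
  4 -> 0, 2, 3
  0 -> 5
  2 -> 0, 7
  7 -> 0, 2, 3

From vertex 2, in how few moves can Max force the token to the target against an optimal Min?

2

A0 = {1, 5}
A1: add {0} — 0 (Max) has 0→5.
A2: add {2} — 2 (Max) has 2→0.
A3 = A2; e.g. 3 (Min) can still go to 4. Fixed point.
2 enters the attractor at level 2, so Max can force the target in 2 moves from there.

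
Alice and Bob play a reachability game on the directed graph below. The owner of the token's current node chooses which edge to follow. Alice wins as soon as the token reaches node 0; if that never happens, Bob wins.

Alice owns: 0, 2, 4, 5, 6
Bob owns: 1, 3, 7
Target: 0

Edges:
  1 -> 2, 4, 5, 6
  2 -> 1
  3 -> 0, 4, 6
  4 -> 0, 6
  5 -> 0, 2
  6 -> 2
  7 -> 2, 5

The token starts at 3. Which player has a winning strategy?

A0 = {0}
A1: add {4, 5} — 4 (Alice) has 4→0; 5 (Alice) has 5→0.
A2 = A1; e.g. 1 (Bob) can still go to 2. Fixed point.
3 never enters the attractor, so Bob can avoid the target forever.

Bob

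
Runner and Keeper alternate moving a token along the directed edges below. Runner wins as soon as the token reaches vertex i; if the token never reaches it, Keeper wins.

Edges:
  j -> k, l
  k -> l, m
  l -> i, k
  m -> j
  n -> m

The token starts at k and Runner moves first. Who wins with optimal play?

Track states (vertex, player-to-move).
A0 = {(i,Runner), (i,Keeper)}
A1: add {(l,Runner)}.
A2 = A1; e.g. (j,Runner) stays out. (k,Runner) never enters ⇒ Keeper avoids the target.

Keeper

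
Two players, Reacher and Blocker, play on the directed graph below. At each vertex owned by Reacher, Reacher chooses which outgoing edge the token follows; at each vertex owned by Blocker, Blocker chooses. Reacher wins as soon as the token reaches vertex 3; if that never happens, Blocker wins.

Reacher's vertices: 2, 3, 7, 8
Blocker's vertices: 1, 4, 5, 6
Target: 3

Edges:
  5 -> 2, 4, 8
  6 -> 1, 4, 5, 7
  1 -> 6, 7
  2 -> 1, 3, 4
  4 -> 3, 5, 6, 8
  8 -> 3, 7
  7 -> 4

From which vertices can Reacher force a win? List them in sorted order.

A0 = {3}
A1: add {2, 8} — 2 (Reacher) has 2→3; 8 (Reacher) has 8→3.
A2 = A1; e.g. 1 (Blocker) can still go to 6. Fixed point.
Reacher's winning region = {2, 3, 8}.

2, 3, 8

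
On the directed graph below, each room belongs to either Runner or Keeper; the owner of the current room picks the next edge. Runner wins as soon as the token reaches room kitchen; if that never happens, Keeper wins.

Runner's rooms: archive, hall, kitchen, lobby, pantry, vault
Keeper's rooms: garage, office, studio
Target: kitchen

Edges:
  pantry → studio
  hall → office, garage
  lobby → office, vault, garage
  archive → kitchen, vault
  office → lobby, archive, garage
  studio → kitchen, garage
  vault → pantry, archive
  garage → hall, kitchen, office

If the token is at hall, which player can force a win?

Keeper

A0 = {kitchen}
A1: add {archive} — archive (Runner) has archive→kitchen.
A2: add {vault} — vault (Runner) has vault→archive.
A3: add {lobby} — lobby (Runner) has lobby→vault.
A4 = A3; e.g. pantry (Runner) has no edge into A3. Fixed point.
hall never enters the attractor, so Keeper can avoid the target forever.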